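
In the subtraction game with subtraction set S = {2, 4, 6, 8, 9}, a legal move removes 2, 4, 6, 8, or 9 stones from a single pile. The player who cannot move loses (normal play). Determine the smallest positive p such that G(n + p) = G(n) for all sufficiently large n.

G(0) = 0
G(1) = mex{} = 0
G(2) = mex{0} = 1
G(3) = mex{0} = 1
G(4) = mex{1,0} = 2
G(5) = mex{1,0} = 2
G(6) = mex{2,1,0} = 3
G(7) = mex{2,1,0} = 3
G(8) = mex{3,2,1,0} = 4
G(9) = mex{3,2,1,0,0} = 4
G(10) = mex{4,3,2,1,0} = 5
G(11) = mex{4,3,2,1,1} = 0
G(12) = mex{5,4,3,2,1} = 0
G(13) = mex{0,4,3,2,2} = 1
G(14) = mex{0,5,4,3,2} = 1
G(15) = mex{1,0,4,3,3} = 2
G(16) = mex{1,0,5,4,3} = 2
G(17) = mex{2,1,0,4,4} = 3
G(18) = mex{2,1,0,5,4} = 3
G(19) = mex{3,2,1,0,5} = 4
G(20) = mex{3,2,1,0,0} = 4
G(21) = mex{4,3,2,1,0} = 5
G(22) = mex{4,3,2,1,1} = 0
G(23) = mex{5,4,3,2,1} = 0
G(n+11) = G(n) holds for n = 0,…,8 (a full window of length max(S) = 9), so the sequence is purely periodic with period 11.

11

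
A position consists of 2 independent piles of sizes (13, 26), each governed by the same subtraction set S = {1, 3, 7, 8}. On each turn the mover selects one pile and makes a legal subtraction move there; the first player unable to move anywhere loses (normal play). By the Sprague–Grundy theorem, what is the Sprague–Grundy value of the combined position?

All piles use S = {1, 3, 7, 8}:
G(0) = 0
G(1) = mex{0} = 1
G(2) = mex{1} = 0
G(3) = mex{0,0} = 1
G(4) = mex{1,1} = 0
G(5) = mex{0,0} = 1
G(6) = mex{1,1} = 0
G(7) = mex{0,0,0} = 1
G(8) = mex{1,1,1,0} = 2
G(9) = mex{2,0,0,1} = 3
G(10) = mex{3,1,1,0} = 2
G(11) = mex{2,2,0,1} = 3
G(12) = mex{3,3,1,0} = 2
G(13) = mex{2,2,0,1} = 3
G(14) = mex{3,3,1,0} = 2
G(15) = mex{2,2,2,1} = 0
G(16) = mex{0,3,3,2} = 1
G(17) = mex{1,2,2,3} = 0
G(18) = mex{0,0,3,2} = 1
G(19) = mex{1,1,2,3} = 0
G(20) = mex{0,0,3,2} = 1
G(21) = mex{1,1,2,3} = 0
G(22) = mex{0,0,0,2} = 1
G(23) = mex{1,1,1,0} = 2
G(24) = mex{2,0,0,1} = 3
G(25) = mex{3,1,1,0} = 2
G(26) = mex{2,2,0,1} = 3
Pile A: G(13) = 3.
Pile B: G(26) = 3.
Combined Grundy value = 3 ⊕ 3 = 0.

0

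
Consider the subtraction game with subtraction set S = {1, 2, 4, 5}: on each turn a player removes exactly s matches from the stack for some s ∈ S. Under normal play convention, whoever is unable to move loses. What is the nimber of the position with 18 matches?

0

n :  0  1  2  3  4  5  6  7  8  9 10 11 12 13 14 15 16 17 18
G :  0  1  2  0  1  2  0  1  2  0  1  2  0  1  2  0  1  2  0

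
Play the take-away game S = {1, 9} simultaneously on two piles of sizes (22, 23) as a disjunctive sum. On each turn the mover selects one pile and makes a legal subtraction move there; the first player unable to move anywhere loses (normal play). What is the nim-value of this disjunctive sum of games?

1

All piles use S = {1, 9}:
n :  0  1  2  3  4  5  6  7  8  9 10 11 12 13 14 15 16 17 18 19 20 21 22 23
G :  0  1  0  1  0  1  0  1  0  1  0  1  0  1  0  1  0  1  0  1  0  1  0  1
Pile A: G(22) = 0.
Pile B: G(23) = 1.
Combined Grundy value = 0 ⊕ 1 = 1.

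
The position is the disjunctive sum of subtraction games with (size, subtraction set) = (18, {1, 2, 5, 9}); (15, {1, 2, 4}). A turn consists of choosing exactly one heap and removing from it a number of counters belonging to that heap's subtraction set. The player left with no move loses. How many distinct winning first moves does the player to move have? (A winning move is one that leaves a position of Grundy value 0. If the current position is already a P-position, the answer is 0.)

Heap A, S = {1, 2, 5, 9}:
G(0) = 0
G(1) = mex{0} = 1
G(2) = mex{1,0} = 2
G(3) = mex{2,1} = 0
G(4) = mex{0,2} = 1
G(5) = mex{1,0,0} = 2
G(6) = mex{2,1,1} = 0
G(7) = mex{0,2,2} = 1
G(8) = mex{1,0,0} = 2
G(9) = mex{2,1,1,0} = 3
G(10) = mex{3,2,2,1} = 0
G(11) = mex{0,3,0,2} = 1
G(12) = mex{1,0,1,0} = 2
G(13) = mex{2,1,2,1} = 0
G(14) = mex{0,2,3,2} = 1
G(15) = mex{1,0,0,0} = 2
G(16) = mex{2,1,1,1} = 0
G(17) = mex{0,2,2,2} = 1
G(18) = mex{1,0,0,3} = 2
G_A(18) = 2.
Heap B, S = {1, 2, 4}:
G(0) = 0
G(1) = mex{0} = 1
G(2) = mex{1,0} = 2
G(3) = mex{2,1} = 0
G(4) = mex{0,2,0} = 1
G(5) = mex{1,0,1} = 2
G(6) = mex{2,1,2} = 0
G(7) = mex{0,2,0} = 1
G(8) = mex{1,0,1} = 2
G(9) = mex{2,1,2} = 0
G(10) = mex{0,2,0} = 1
G(11) = mex{1,0,1} = 2
G(12) = mex{2,1,2} = 0
G(13) = mex{0,2,0} = 1
G(14) = mex{1,0,1} = 2
G(15) = mex{2,1,2} = 0
G_B(15) = 0.
Combined Grundy value = 2 ⊕ 0 = 2.
A winning move leaves total XOR = 0, i.e. changes one component's Grundy value g to g ⊕ X where X is the current total.
Heap A: need g' = 2⊕2 = 0. Options: 18−1→G=1, 18−2→G=0, 18−5→G=0, 18−9→G=3. Hits: 2.
Heap B: need g' = 0⊕2 = 2. Options: 15−1→G=2, 15−2→G=1, 15−4→G=2. Hits: 2.

4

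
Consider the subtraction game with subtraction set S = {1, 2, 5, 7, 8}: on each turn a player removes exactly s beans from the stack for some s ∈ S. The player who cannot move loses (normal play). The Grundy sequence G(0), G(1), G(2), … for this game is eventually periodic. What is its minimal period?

3

n :  0  1  2  3  4  5  6  7  8  9 10 11 12 13 14
G :  0  1  2  0  1  2  0  1  2  0  1  2  0  1  2
G(n+3) = G(n) holds for n = 0,…,7 (a full window of length max(S) = 8), so the sequence is purely periodic with period 3.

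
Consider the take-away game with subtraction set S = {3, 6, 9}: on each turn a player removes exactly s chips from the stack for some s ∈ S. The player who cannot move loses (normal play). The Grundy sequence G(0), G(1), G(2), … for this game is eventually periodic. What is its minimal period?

12

G(0) = 0
G(1) = mex{} = 0
G(2) = mex{} = 0
G(3) = mex{0} = 1
G(4) = mex{0} = 1
G(5) = mex{0} = 1
G(6) = mex{1,0} = 2
G(7) = mex{1,0} = 2
G(8) = mex{1,0} = 2
G(9) = mex{2,1,0} = 3
G(10) = mex{2,1,0} = 3
G(11) = mex{2,1,0} = 3
G(12) = mex{3,2,1} = 0
G(13) = mex{3,2,1} = 0
G(14) = mex{3,2,1} = 0
G(15) = mex{0,3,2} = 1
G(16) = mex{0,3,2} = 1
G(17) = mex{0,3,2} = 1
G(18) = mex{1,0,3} = 2
G(19) = mex{1,0,3} = 2
G(20) = mex{1,0,3} = 2
G(21) = mex{2,1,0} = 3
G(22) = mex{2,1,0} = 3
G(23) = mex{2,1,0} = 3
G(24) = mex{3,2,1} = 0
G(25) = mex{3,2,1} = 0
G(n+12) = G(n) holds for n = 0,…,8 (a full window of length max(S) = 9), so the sequence is purely periodic with period 12.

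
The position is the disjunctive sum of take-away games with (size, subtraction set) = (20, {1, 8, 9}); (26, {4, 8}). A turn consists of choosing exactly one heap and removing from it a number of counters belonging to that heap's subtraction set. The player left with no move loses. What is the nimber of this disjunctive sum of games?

Heap A, S = {1, 8, 9}:
n :  0  1  2  3  4  5  6  7  8  9 10 11 12 13 14 15 16 17 18 19 20
G :  0  1  0  1  0  1  0  1  2  3  2  3  2  3  2  3  0  1  0  1  0
G_A(20) = 0.
Heap B, S = {4, 8}:
n :  0  1  2  3  4  5  6  7  8  9 10 11 12 13 14 15 16 17 18 19 20 21 22 23 24 25 26
G :  0  0  0  0  1  1  1  1  2  2  2  2  0  0  0  0  1  1  1  1  2  2  2  2  0  0  0
G_B(26) = 0.
Combined Grundy value = 0 ⊕ 0 = 0.

0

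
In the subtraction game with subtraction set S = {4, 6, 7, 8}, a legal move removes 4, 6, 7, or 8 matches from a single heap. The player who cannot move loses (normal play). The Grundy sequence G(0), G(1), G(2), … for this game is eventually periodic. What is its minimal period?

n :  0  1  2  3  4  5  6  7  8  9 10 11 12 13 14 15 16 17 18 19 20 21 22 23 24 25
G :  0  0  0  0  1  1  1  1  2  2  2  2  0  0  0  0  1  1  1  1  2  2  2  2  0  0
G(n+12) = G(n) holds for n = 0,…,7 (a full window of length max(S) = 8), so the sequence is purely periodic with period 12.

12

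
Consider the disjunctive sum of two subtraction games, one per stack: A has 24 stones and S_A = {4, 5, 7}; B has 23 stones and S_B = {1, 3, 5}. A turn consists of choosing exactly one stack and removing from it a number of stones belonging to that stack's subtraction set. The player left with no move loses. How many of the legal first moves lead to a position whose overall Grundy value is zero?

4

Stack A, S = {4, 5, 7}:
n :  0  1  2  3  4  5  6  7  8  9 10 11 12 13 14 15 16 17 18 19 20 21 22 23 24
G :  0  0  0  0  1  1  1  1  2  2  2  0  0  0  0  1  1  1  1  2  2  2  0  0  0
G_A(24) = 0.
Stack B, S = {1, 3, 5}:
n :  0  1  2  3  4  5  6  7  8  9 10 11 12 13 14 15 16 17 18 19 20 21 22 23
G :  0  1  0  1  0  1  0  1  0  1  0  1  0  1  0  1  0  1  0  1  0  1  0  1
G_B(23) = 1.
Combined Grundy value = 0 ⊕ 1 = 1.
A winning move leaves total XOR = 0, i.e. changes one component's Grundy value g to g ⊕ X where X is the current total.
Stack A: need g' = 0⊕1 = 1. Options: 24−4→G=2, 24−5→G=2, 24−7→G=1. Hits: 1.
Stack B: need g' = 1⊕1 = 0. Options: 23−1→G=0, 23−3→G=0, 23−5→G=0. Hits: 3.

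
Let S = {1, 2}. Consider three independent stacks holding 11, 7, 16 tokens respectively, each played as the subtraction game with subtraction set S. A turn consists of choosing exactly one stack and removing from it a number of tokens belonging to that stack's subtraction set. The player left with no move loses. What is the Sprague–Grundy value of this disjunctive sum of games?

All stacks use S = {1, 2}:
n :  0  1  2  3  4  5  6  7  8  9 10 11 12 13 14 15 16
G :  0  1  2  0  1  2  0  1  2  0  1  2  0  1  2  0  1
Stack A: G(11) = 2.
Stack B: G(7) = 1.
Stack C: G(16) = 1.
Combined Grundy value = 2 ⊕ 1 ⊕ 1 = 2.

2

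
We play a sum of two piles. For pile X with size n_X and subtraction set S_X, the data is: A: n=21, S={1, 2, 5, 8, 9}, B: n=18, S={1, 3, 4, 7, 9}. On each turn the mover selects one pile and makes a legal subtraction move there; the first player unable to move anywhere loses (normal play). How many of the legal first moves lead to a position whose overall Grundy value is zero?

6

Pile A, S = {1, 2, 5, 8, 9}:
n :  0  1  2  3  4  5  6  7  8  9 10 11 12 13 14 15 16 17 18 19 20 21
G :  0  1  2  0  1  2  0  1  2  3  0  1  2  0  1  2  0  1  2  3  0  1
G_A(21) = 1.
Pile B, S = {1, 3, 4, 7, 9}:
n :  0  1  2  3  4  5  6  7  8  9 10 11 12 13 14 15 16 17 18
G :  0  1  0  1  2  3  2  3  0  1  0  1  2  3  2  3  0  1  0
G_B(18) = 0.
Combined Grundy value = 1 ⊕ 0 = 1.
A winning move leaves total XOR = 0, i.e. changes one component's Grundy value g to g ⊕ X where X is the current total.
Pile A: need g' = 1⊕1 = 0. Options: 21−1→G=0, 21−2→G=3, 21−5→G=0, 21−8→G=0, 21−9→G=2. Hits: 3.
Pile B: need g' = 0⊕1 = 1. Options: 18−1→G=1, 18−3→G=3, 18−4→G=2, 18−7→G=1, 18−9→G=1. Hits: 3.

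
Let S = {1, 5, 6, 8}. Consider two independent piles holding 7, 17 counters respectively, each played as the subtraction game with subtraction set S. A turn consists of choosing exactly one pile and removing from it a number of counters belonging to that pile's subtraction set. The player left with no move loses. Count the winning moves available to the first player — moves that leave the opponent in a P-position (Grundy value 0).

2

All piles use S = {1, 5, 6, 8}:
G(0) = 0
G(1) = mex{0} = 1
G(2) = mex{1} = 0
G(3) = mex{0} = 1
G(4) = mex{1} = 0
G(5) = mex{0,0} = 1
G(6) = mex{1,1,0} = 2
G(7) = mex{2,0,1} = 3
G(8) = mex{3,1,0,0} = 2
G(9) = mex{2,0,1,1} = 3
G(10) = mex{3,1,0,0} = 2
G(11) = mex{2,2,1,1} = 0
G(12) = mex{0,3,2,0} = 1
G(13) = mex{1,2,3,1} = 0
G(14) = mex{0,3,2,2} = 1
G(15) = mex{1,2,3,3} = 0
G(16) = mex{0,0,2,2} = 1
G(17) = mex{1,1,0,3} = 2
Pile A: G(7) = 3.
Pile B: G(17) = 2.
Combined Grundy value = 3 ⊕ 2 = 1.
A winning move leaves total XOR = 0, i.e. changes one component's Grundy value g to g ⊕ X where X is the current total.
Pile A: need g' = 3⊕1 = 2. Options: 7−1→G=2, 7−5→G=0, 7−6→G=1. Hits: 1.
Pile B: need g' = 2⊕1 = 3. Options: 17−1→G=1, 17−5→G=1, 17−6→G=0, 17−8→G=3. Hits: 1.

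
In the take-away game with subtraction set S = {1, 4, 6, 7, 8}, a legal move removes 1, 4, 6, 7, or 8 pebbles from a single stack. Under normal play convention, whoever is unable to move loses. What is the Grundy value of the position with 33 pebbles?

0

n :  0  1  2  3  4  5  6  7  8  9 10 11 12 13 14 15 16 17 18 19 20 21 22 23 24 25 26 27 28 29 30 31 32 33
G :  0  1  0  1  2  0  1  2  3  2  3  4  5  3  0  1  0  1  2  0  1  2  3  2  3  4  5  3  0  1  0  1  2  0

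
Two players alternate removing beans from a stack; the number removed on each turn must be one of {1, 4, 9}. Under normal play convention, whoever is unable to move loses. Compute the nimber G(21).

n :  0  1  2  3  4  5  6  7  8  9 10 11 12 13 14 15 16 17 18 19 20 21
G :  0  1  0  1  2  0  1  0  1  2  0  1  0  1  2  0  1  0  1  2  0  1

1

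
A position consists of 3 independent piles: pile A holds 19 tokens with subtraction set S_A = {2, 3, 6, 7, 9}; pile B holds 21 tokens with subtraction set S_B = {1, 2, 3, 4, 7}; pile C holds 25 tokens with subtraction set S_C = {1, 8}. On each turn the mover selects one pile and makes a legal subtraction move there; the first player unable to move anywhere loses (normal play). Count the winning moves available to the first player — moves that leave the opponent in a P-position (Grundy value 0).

4

Pile A, S = {2, 3, 6, 7, 9}:
G(0) = 0
G(1) = mex{} = 0
G(2) = mex{0} = 1
G(3) = mex{0,0} = 1
G(4) = mex{1,0} = 2
G(5) = mex{1,1} = 0
G(6) = mex{2,1,0} = 3
G(7) = mex{0,2,0,0} = 1
G(8) = mex{3,0,1,0} = 2
G(9) = mex{1,3,1,1,0} = 2
G(10) = mex{2,1,2,1,0} = 3
G(11) = mex{2,2,0,2,1} = 3
G(12) = mex{3,2,3,0,1} = 4
G(13) = mex{3,3,1,3,2} = 0
G(14) = mex{4,3,2,1,0} = 5
G(15) = mex{0,4,2,2,3} = 1
G(16) = mex{5,0,3,2,1} = 4
G(17) = mex{1,5,3,3,2} = 0
G(18) = mex{4,1,4,3,2} = 0
G(19) = mex{0,4,0,4,3} = 1
G_A(19) = 1.
Pile B, S = {1, 2, 3, 4, 7}:
n :  0  1  2  3  4  5  6  7  8  9 10 11 12 13 14 15 16 17 18 19 20 21
G :  0  1  2  3  4  0  1  2  3  4  0  1  2  3  4  0  1  2  3  4  0  1
G_B(21) = 1.
Pile C, S = {1, 8}:
G(0) = 0
G(1) = mex{0} = 1
G(2) = mex{1} = 0
G(3) = mex{0} = 1
G(4) = mex{1} = 0
G(5) = mex{0} = 1
G(6) = mex{1} = 0
G(7) = mex{0} = 1
G(8) = mex{1,0} = 2
G(9) = mex{2,1} = 0
G(10) = mex{0,0} = 1
G(11) = mex{1,1} = 0
G(12) = mex{0,0} = 1
G(13) = mex{1,1} = 0
G(14) = mex{0,0} = 1
G(15) = mex{1,1} = 0
G(16) = mex{0,2} = 1
G(17) = mex{1,0} = 2
G(18) = mex{2,1} = 0
G(19) = mex{0,0} = 1
G(20) = mex{1,1} = 0
G(21) = mex{0,0} = 1
G(22) = mex{1,1} = 0
G(23) = mex{0,0} = 1
G(24) = mex{1,1} = 0
G(25) = mex{0,2} = 1
G_C(25) = 1.
Combined Grundy value = 1 ⊕ 1 ⊕ 1 = 1.
A winning move leaves total XOR = 0, i.e. changes one component's Grundy value g to g ⊕ X where X is the current total.
Pile A: need g' = 1⊕1 = 0. Options: 19−2→G=0, 19−3→G=4, 19−6→G=0, 19−7→G=4, 19−9→G=3. Hits: 2.
Pile B: need g' = 1⊕1 = 0. Options: 21−1→G=0, 21−2→G=4, 21−3→G=3, 21−4→G=2, 21−7→G=4. Hits: 1.
Pile C: need g' = 1⊕1 = 0. Options: 25−1→G=0, 25−8→G=2. Hits: 1.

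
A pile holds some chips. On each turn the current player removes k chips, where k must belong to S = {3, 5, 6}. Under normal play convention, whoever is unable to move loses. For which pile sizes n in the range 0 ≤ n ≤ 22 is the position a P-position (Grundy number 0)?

n :  0  1  2  3  4  5  6  7  8  9 10 11 12 13 14 15 16 17 18 19 20 21 22
G :  0  0  0  1  1  1  2  2  2  0  0  0  1  1  1  2  2  2  0  0  0  1  1
P-positions are exactly the n with G(n) = 0.

0, 1, 2, 9, 10, 11, 18, 19, 20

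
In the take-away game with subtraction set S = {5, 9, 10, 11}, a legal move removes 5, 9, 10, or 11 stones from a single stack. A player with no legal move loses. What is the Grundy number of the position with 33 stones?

G(0) = 0
G(1) = mex{} = 0
G(2) = mex{} = 0
G(3) = mex{} = 0
G(4) = mex{} = 0
G(5) = mex{0} = 1
G(6) = mex{0} = 1
G(7) = mex{0} = 1
G(8) = mex{0} = 1
G(9) = mex{0,0} = 1
G(10) = mex{1,0,0} = 2
G(11) = mex{1,0,0,0} = 2
G(12) = mex{1,0,0,0} = 2
G(13) = mex{1,0,0,0} = 2
G(14) = mex{1,1,0,0} = 2
G(15) = mex{2,1,1,0} = 3
G(16) = mex{2,1,1,1} = 0
G(17) = mex{2,1,1,1} = 0
G(18) = mex{2,1,1,1} = 0
G(19) = mex{2,2,1,1} = 0
G(20) = mex{3,2,2,1} = 0
G(21) = mex{0,2,2,2} = 1
G(22) = mex{0,2,2,2} = 1
G(23) = mex{0,2,2,2} = 1
G(24) = mex{0,3,2,2} = 1
G(25) = mex{0,0,3,2} = 1
G(26) = mex{1,0,0,3} = 2
G(27) = mex{1,0,0,0} = 2
G(28) = mex{1,0,0,0} = 2
G(29) = mex{1,0,0,0} = 2
G(30) = mex{1,1,0,0} = 2
G(31) = mex{2,1,1,0} = 3
G(32) = mex{2,1,1,1} = 0
G(33) = mex{2,1,1,1} = 0

0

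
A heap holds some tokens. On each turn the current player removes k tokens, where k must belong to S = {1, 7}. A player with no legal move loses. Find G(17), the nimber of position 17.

1

n :  0  1  2  3  4  5  6  7  8  9 10 11 12 13 14 15 16 17
G :  0  1  0  1  0  1  0  1  0  1  0  1  0  1  0  1  0  1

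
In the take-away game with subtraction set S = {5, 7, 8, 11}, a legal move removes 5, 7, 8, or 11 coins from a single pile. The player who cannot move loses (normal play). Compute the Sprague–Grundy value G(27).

G(0) = 0
G(1) = mex{} = 0
G(2) = mex{} = 0
G(3) = mex{} = 0
G(4) = mex{} = 0
G(5) = mex{0} = 1
G(6) = mex{0} = 1
G(7) = mex{0,0} = 1
G(8) = mex{0,0,0} = 1
G(9) = mex{0,0,0} = 1
G(10) = mex{1,0,0} = 2
G(11) = mex{1,0,0,0} = 2
G(12) = mex{1,1,0,0} = 2
G(13) = mex{1,1,1,0} = 2
G(14) = mex{1,1,1,0} = 2
G(15) = mex{2,1,1,0} = 3
G(16) = mex{2,1,1,1} = 0
G(17) = mex{2,2,1,1} = 0
G(18) = mex{2,2,2,1} = 0
G(19) = mex{2,2,2,1} = 0
G(20) = mex{3,2,2,1} = 0
G(21) = mex{0,2,2,2} = 1
G(22) = mex{0,3,2,2} = 1
G(23) = mex{0,0,3,2} = 1
G(24) = mex{0,0,0,2} = 1
G(25) = mex{0,0,0,2} = 1
G(26) = mex{1,0,0,3} = 2
G(27) = mex{1,0,0,0} = 2

2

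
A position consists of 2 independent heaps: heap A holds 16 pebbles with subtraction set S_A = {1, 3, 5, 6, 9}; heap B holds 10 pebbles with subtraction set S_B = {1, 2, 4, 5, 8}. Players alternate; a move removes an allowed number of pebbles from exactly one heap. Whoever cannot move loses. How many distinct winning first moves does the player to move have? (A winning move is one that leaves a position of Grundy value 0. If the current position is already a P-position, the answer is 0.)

Heap A, S = {1, 3, 5, 6, 9}:
n :  0  1  2  3  4  5  6  7  8  9 10 11 12 13 14 15 16
G :  0  1  0  1  0  1  2  3  2  3  2  3  0  1  0  1  0
G_A(16) = 0.
Heap B, S = {1, 2, 4, 5, 8}:
G(0) = 0
G(1) = mex{0} = 1
G(2) = mex{1,0} = 2
G(3) = mex{2,1} = 0
G(4) = mex{0,2,0} = 1
G(5) = mex{1,0,1,0} = 2
G(6) = mex{2,1,2,1} = 0
G(7) = mex{0,2,0,2} = 1
G(8) = mex{1,0,1,0,0} = 2
G(9) = mex{2,1,2,1,1} = 0
G(10) = mex{0,2,0,2,2} = 1
G_B(10) = 1.
Combined Grundy value = 0 ⊕ 1 = 1.
A winning move leaves total XOR = 0, i.e. changes one component's Grundy value g to g ⊕ X where X is the current total.
Heap A: need g' = 0⊕1 = 1. Options: 16−1→G=1, 16−3→G=1, 16−5→G=3, 16−6→G=2, 16−9→G=3. Hits: 2.
Heap B: need g' = 1⊕1 = 0. Options: 10−1→G=0, 10−2→G=2, 10−4→G=0, 10−5→G=2, 10−8→G=2. Hits: 2.

4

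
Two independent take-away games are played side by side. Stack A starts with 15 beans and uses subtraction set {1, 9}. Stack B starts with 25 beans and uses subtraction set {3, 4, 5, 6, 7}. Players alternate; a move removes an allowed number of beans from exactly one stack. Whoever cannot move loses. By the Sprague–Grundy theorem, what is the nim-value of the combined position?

0

Stack A, S = {1, 9}:
n :  0  1  2  3  4  5  6  7  8  9 10 11 12 13 14 15
G :  0  1  0  1  0  1  0  1  0  1  0  1  0  1  0  1
G_A(15) = 1.
Stack B, S = {3, 4, 5, 6, 7}:
n :  0  1  2  3  4  5  6  7  8  9 10 11 12 13 14 15 16 17 18 19 20 21 22 23 24 25
G :  0  0  0  1  1  1  2  2  2  3  0  0  0  1  1  1  2  2  2  3  0  0  0  1  1  1
G_B(25) = 1.
Combined Grundy value = 1 ⊕ 1 = 0.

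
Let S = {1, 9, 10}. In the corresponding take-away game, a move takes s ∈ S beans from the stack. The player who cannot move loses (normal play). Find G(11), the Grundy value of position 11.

3

G(0) = 0
G(1) = mex{0} = 1
G(2) = mex{1} = 0
G(3) = mex{0} = 1
G(4) = mex{1} = 0
G(5) = mex{0} = 1
G(6) = mex{1} = 0
G(7) = mex{0} = 1
G(8) = mex{1} = 0
G(9) = mex{0,0} = 1
G(10) = mex{1,1,0} = 2
G(11) = mex{2,0,1} = 3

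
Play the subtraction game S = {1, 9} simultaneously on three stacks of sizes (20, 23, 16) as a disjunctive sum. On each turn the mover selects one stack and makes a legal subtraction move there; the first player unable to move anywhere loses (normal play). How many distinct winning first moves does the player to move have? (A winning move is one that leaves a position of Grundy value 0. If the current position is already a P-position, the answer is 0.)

6

All stacks use S = {1, 9}:
G(0) = 0
G(1) = mex{0} = 1
G(2) = mex{1} = 0
G(3) = mex{0} = 1
G(4) = mex{1} = 0
G(5) = mex{0} = 1
G(6) = mex{1} = 0
G(7) = mex{0} = 1
G(8) = mex{1} = 0
G(9) = mex{0,0} = 1
G(10) = mex{1,1} = 0
G(11) = mex{0,0} = 1
G(12) = mex{1,1} = 0
G(13) = mex{0,0} = 1
G(14) = mex{1,1} = 0
G(15) = mex{0,0} = 1
G(16) = mex{1,1} = 0
G(17) = mex{0,0} = 1
G(18) = mex{1,1} = 0
G(19) = mex{0,0} = 1
G(20) = mex{1,1} = 0
G(21) = mex{0,0} = 1
G(22) = mex{1,1} = 0
G(23) = mex{0,0} = 1
Stack A: G(20) = 0.
Stack B: G(23) = 1.
Stack C: G(16) = 0.
Combined Grundy value = 0 ⊕ 1 ⊕ 0 = 1.
A winning move leaves total XOR = 0, i.e. changes one component's Grundy value g to g ⊕ X where X is the current total.
Stack A: need g' = 0⊕1 = 1. Options: 20−1→G=1, 20−9→G=1. Hits: 2.
Stack B: need g' = 1⊕1 = 0. Options: 23−1→G=0, 23−9→G=0. Hits: 2.
Stack C: need g' = 0⊕1 = 1. Options: 16−1→G=1, 16−9→G=1. Hits: 2.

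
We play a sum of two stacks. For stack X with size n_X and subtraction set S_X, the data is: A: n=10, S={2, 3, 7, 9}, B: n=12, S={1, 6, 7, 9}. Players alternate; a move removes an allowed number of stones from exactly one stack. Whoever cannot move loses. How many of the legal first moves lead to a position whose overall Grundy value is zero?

Stack A, S = {2, 3, 7, 9}:
G(0) = 0
G(1) = mex{} = 0
G(2) = mex{0} = 1
G(3) = mex{0,0} = 1
G(4) = mex{1,0} = 2
G(5) = mex{1,1} = 0
G(6) = mex{2,1} = 0
G(7) = mex{0,2,0} = 1
G(8) = mex{0,0,0} = 1
G(9) = mex{1,0,1,0} = 2
G(10) = mex{1,1,1,0} = 2
G_A(10) = 2.
Stack B, S = {1, 6, 7, 9}:
n :  0  1  2  3  4  5  6  7  8  9 10 11 12
G :  0  1  0  1  0  1  2  3  2  3  2  3  0
G_B(12) = 0.
Combined Grundy value = 2 ⊕ 0 = 2.
A winning move leaves total XOR = 0, i.e. changes one component's Grundy value g to g ⊕ X where X is the current total.
Stack A: need g' = 2⊕2 = 0. Options: 10−2→G=1, 10−3→G=1, 10−7→G=1, 10−9→G=0. Hits: 1.
Stack B: need g' = 0⊕2 = 2. Options: 12−1→G=3, 12−6→G=2, 12−7→G=1, 12−9→G=1. Hits: 1.

2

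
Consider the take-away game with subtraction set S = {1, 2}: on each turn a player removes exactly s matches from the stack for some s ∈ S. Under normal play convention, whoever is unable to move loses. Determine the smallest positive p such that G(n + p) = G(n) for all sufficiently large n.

n :  0  1  2  3  4  5  6  7  8  9 10 11 12 13 14
G :  0  1  2  0  1  2  0  1  2  0  1  2  0  1  2
G(n+3) = G(n) holds for n = 0,…,1 (a full window of length max(S) = 2), so the sequence is purely periodic with period 3.

3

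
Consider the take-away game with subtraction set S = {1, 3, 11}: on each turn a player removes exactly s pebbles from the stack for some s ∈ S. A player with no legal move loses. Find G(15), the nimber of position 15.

1

n :  0  1  2  3  4  5  6  7  8  9 10 11 12 13 14 15
G :  0  1  0  1  0  1  0  1  0  1  0  1  0  1  0  1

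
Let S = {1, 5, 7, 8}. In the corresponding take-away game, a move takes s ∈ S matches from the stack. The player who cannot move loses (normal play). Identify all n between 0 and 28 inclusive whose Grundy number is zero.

0, 2, 4, 6, 15, 17, 19, 21

n :  0  1  2  3  4  5  6  7  8  9 10 11 12 13 14 15 16 17 18 19 20 21 22 23 24 25 26 27 28
G :  0  1  0  1  0  1  0  1  2  3  2  3  2  3  2  0  1  0  1  0  1  0  1  2  3  2  3  2  3
P-positions are exactly the n with G(n) = 0.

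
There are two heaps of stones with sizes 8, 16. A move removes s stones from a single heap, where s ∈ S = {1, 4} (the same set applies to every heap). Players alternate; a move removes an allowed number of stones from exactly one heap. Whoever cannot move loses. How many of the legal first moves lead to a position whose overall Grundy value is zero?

0

All heaps use S = {1, 4}:
n :  0  1  2  3  4  5  6  7  8  9 10 11 12 13 14 15 16
G :  0  1  0  1  2  0  1  0  1  2  0  1  0  1  2  0  1
Heap A: G(8) = 1.
Heap B: G(16) = 1.
Combined Grundy value = 1 ⊕ 1 = 0.
A winning move leaves total XOR = 0, i.e. changes one component's Grundy value g to g ⊕ X where X is the current total.
Heap A: target g' = 1⊕0 = 1, but every legal move changes the Grundy value (mex property), so 0 moves.
Heap B: target g' = 1⊕0 = 1, but every legal move changes the Grundy value (mex property), so 0 moves.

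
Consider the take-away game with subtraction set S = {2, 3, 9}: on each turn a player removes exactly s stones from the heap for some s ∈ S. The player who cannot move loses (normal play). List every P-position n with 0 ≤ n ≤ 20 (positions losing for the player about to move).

n :  0  1  2  3  4  5  6  7  8  9 10 11 12 13 14 15 16 17 18 19 20
G :  0  0  1  1  2  0  0  1  1  2  2  0  0  1  1  2  0  0  1  1  2
P-positions are exactly the n with G(n) = 0.

0, 1, 5, 6, 11, 12, 16, 17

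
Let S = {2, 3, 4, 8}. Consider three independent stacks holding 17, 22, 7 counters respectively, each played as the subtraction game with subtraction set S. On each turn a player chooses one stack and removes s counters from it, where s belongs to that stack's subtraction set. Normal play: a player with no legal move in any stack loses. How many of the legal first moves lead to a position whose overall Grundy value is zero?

0

All stacks use S = {2, 3, 4, 8}:
G(0) = 0
G(1) = mex{} = 0
G(2) = mex{0} = 1
G(3) = mex{0,0} = 1
G(4) = mex{1,0,0} = 2
G(5) = mex{1,1,0} = 2
G(6) = mex{2,1,1} = 0
G(7) = mex{2,2,1} = 0
G(8) = mex{0,2,2,0} = 1
G(9) = mex{0,0,2,0} = 1
G(10) = mex{1,0,0,1} = 2
G(11) = mex{1,1,0,1} = 2
G(12) = mex{2,1,1,2} = 0
G(13) = mex{2,2,1,2} = 0
G(14) = mex{0,2,2,0} = 1
G(15) = mex{0,0,2,0} = 1
G(16) = mex{1,0,0,1} = 2
G(17) = mex{1,1,0,1} = 2
G(18) = mex{2,1,1,2} = 0
G(19) = mex{2,2,1,2} = 0
G(20) = mex{0,2,2,0} = 1
G(21) = mex{0,0,2,0} = 1
G(22) = mex{1,0,0,1} = 2
Stack A: G(17) = 2.
Stack B: G(22) = 2.
Stack C: G(7) = 0.
Combined Grundy value = 2 ⊕ 2 ⊕ 0 = 0.
A winning move leaves total XOR = 0, i.e. changes one component's Grundy value g to g ⊕ X where X is the current total.
Stack A: target g' = 2⊕0 = 2, but every legal move changes the Grundy value (mex property), so 0 moves.
Stack B: target g' = 2⊕0 = 2, but every legal move changes the Grundy value (mex property), so 0 moves.
Stack C: target g' = 0⊕0 = 0, but every legal move changes the Grundy value (mex property), so 0 moves.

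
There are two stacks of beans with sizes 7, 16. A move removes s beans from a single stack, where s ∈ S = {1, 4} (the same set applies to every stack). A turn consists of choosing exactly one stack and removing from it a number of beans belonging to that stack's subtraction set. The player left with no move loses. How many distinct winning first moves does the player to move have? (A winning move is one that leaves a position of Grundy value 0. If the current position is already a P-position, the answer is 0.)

4

All stacks use S = {1, 4}:
G(0) = 0
G(1) = mex{0} = 1
G(2) = mex{1} = 0
G(3) = mex{0} = 1
G(4) = mex{1,0} = 2
G(5) = mex{2,1} = 0
G(6) = mex{0,0} = 1
G(7) = mex{1,1} = 0
G(8) = mex{0,2} = 1
G(9) = mex{1,0} = 2
G(10) = mex{2,1} = 0
G(11) = mex{0,0} = 1
G(12) = mex{1,1} = 0
G(13) = mex{0,2} = 1
G(14) = mex{1,0} = 2
G(15) = mex{2,1} = 0
G(16) = mex{0,0} = 1
Stack A: G(7) = 0.
Stack B: G(16) = 1.
Combined Grundy value = 0 ⊕ 1 = 1.
A winning move leaves total XOR = 0, i.e. changes one component's Grundy value g to g ⊕ X where X is the current total.
Stack A: need g' = 0⊕1 = 1. Options: 7−1→G=1, 7−4→G=1. Hits: 2.
Stack B: need g' = 1⊕1 = 0. Options: 16−1→G=0, 16−4→G=0. Hits: 2.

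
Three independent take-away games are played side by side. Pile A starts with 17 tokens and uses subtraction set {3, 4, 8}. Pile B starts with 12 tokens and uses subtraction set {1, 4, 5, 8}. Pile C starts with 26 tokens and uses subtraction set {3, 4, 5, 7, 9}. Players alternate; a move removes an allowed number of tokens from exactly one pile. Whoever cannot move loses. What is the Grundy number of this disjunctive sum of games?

Pile A, S = {3, 4, 8}:
G(0) = 0
G(1) = mex{} = 0
G(2) = mex{} = 0
G(3) = mex{0} = 1
G(4) = mex{0,0} = 1
G(5) = mex{0,0} = 1
G(6) = mex{1,0} = 2
G(7) = mex{1,1} = 0
G(8) = mex{1,1,0} = 2
G(9) = mex{2,1,0} = 3
G(10) = mex{0,2,0} = 1
G(11) = mex{2,0,1} = 3
G(12) = mex{3,2,1} = 0
G(13) = mex{1,3,1} = 0
G(14) = mex{3,1,2} = 0
G(15) = mex{0,3,0} = 1
G(16) = mex{0,0,2} = 1
G(17) = mex{0,0,3} = 1
G_A(17) = 1.
Pile B, S = {1, 4, 5, 8}:
G(0) = 0
G(1) = mex{0} = 1
G(2) = mex{1} = 0
G(3) = mex{0} = 1
G(4) = mex{1,0} = 2
G(5) = mex{2,1,0} = 3
G(6) = mex{3,0,1} = 2
G(7) = mex{2,1,0} = 3
G(8) = mex{3,2,1,0} = 4
G(9) = mex{4,3,2,1} = 0
G(10) = mex{0,2,3,0} = 1
G(11) = mex{1,3,2,1} = 0
G(12) = mex{0,4,3,2} = 1
G_B(12) = 1.
Pile C, S = {3, 4, 5, 7, 9}:
n :  0  1  2  3  4  5  6  7  8  9 10 11 12 13 14 15 16 17 18 19 20 21 22 23 24 25 26
G :  0  0  0  1  1  1  2  2  2  3  3  3  0  0  0  1  1  1  2  2  2  3  3  3  0  0  0
G_C(26) = 0.
Combined Grundy value = 1 ⊕ 1 ⊕ 0 = 0.

0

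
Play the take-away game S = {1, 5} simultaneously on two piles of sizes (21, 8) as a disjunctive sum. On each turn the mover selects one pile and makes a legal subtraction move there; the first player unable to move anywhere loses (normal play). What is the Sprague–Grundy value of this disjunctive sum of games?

1

All piles use S = {1, 5}:
G(0) = 0
G(1) = mex{0} = 1
G(2) = mex{1} = 0
G(3) = mex{0} = 1
G(4) = mex{1} = 0
G(5) = mex{0,0} = 1
G(6) = mex{1,1} = 0
G(7) = mex{0,0} = 1
G(8) = mex{1,1} = 0
G(9) = mex{0,0} = 1
G(10) = mex{1,1} = 0
G(11) = mex{0,0} = 1
G(12) = mex{1,1} = 0
G(13) = mex{0,0} = 1
G(14) = mex{1,1} = 0
G(15) = mex{0,0} = 1
G(16) = mex{1,1} = 0
G(17) = mex{0,0} = 1
G(18) = mex{1,1} = 0
G(19) = mex{0,0} = 1
G(20) = mex{1,1} = 0
G(21) = mex{0,0} = 1
Pile A: G(21) = 1.
Pile B: G(8) = 0.
Combined Grundy value = 1 ⊕ 0 = 1.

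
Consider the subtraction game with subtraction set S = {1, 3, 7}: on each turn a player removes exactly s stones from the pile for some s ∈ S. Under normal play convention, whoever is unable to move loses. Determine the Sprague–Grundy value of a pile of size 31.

1

n :  0  1  2  3  4  5  6  7  8  9 10 11 12 13 14 15 16 17 18 19 20 21 22 23 24 25 26 27 28 29 30 31
G :  0  1  0  1  0  1  0  1  0  1  0  1  0  1  0  1  0  1  0  1  0  1  0  1  0  1  0  1  0  1  0  1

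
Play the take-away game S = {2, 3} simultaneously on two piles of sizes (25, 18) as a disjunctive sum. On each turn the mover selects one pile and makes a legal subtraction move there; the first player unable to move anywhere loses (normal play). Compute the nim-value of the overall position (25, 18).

1

All piles use S = {2, 3}:
n :  0  1  2  3  4  5  6  7  8  9 10 11 12 13 14 15 16 17 18 19 20 21 22 23 24 25
G :  0  0  1  1  2  0  0  1  1  2  0  0  1  1  2  0  0  1  1  2  0  0  1  1  2  0
Pile A: G(25) = 0.
Pile B: G(18) = 1.
Combined Grundy value = 0 ⊕ 1 = 1.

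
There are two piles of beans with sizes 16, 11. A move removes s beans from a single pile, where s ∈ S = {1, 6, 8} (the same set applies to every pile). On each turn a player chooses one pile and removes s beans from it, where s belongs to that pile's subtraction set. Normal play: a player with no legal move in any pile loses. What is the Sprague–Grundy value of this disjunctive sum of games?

0

All piles use S = {1, 6, 8}:
G(0) = 0
G(1) = mex{0} = 1
G(2) = mex{1} = 0
G(3) = mex{0} = 1
G(4) = mex{1} = 0
G(5) = mex{0} = 1
G(6) = mex{1,0} = 2
G(7) = mex{2,1} = 0
G(8) = mex{0,0,0} = 1
G(9) = mex{1,1,1} = 0
G(10) = mex{0,0,0} = 1
G(11) = mex{1,1,1} = 0
G(12) = mex{0,2,0} = 1
G(13) = mex{1,0,1} = 2
G(14) = mex{2,1,2} = 0
G(15) = mex{0,0,0} = 1
G(16) = mex{1,1,1} = 0
Pile A: G(16) = 0.
Pile B: G(11) = 0.
Combined Grundy value = 0 ⊕ 0 = 0.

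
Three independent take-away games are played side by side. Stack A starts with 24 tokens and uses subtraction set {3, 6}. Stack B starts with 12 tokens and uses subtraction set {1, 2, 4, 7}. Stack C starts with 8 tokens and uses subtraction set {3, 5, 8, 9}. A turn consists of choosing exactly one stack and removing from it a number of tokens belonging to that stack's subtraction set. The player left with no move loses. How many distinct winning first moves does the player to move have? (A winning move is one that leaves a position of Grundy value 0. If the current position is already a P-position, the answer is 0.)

0

Stack A, S = {3, 6}:
G(0) = 0
G(1) = mex{} = 0
G(2) = mex{} = 0
G(3) = mex{0} = 1
G(4) = mex{0} = 1
G(5) = mex{0} = 1
G(6) = mex{1,0} = 2
G(7) = mex{1,0} = 2
G(8) = mex{1,0} = 2
G(9) = mex{2,1} = 0
G(10) = mex{2,1} = 0
G(11) = mex{2,1} = 0
G(12) = mex{0,2} = 1
G(13) = mex{0,2} = 1
G(14) = mex{0,2} = 1
G(15) = mex{1,0} = 2
G(16) = mex{1,0} = 2
G(17) = mex{1,0} = 2
G(18) = mex{2,1} = 0
G(19) = mex{2,1} = 0
G(20) = mex{2,1} = 0
G(21) = mex{0,2} = 1
G(22) = mex{0,2} = 1
G(23) = mex{0,2} = 1
G(24) = mex{1,0} = 2
G_A(24) = 2.
Stack B, S = {1, 2, 4, 7}:
n :  0  1  2  3  4  5  6  7  8  9 10 11 12
G :  0  1  2  0  1  2  0  1  2  0  1  2  0
G_B(12) = 0.
Stack C, S = {3, 5, 8, 9}:
G(0) = 0
G(1) = mex{} = 0
G(2) = mex{} = 0
G(3) = mex{0} = 1
G(4) = mex{0} = 1
G(5) = mex{0,0} = 1
G(6) = mex{1,0} = 2
G(7) = mex{1,0} = 2
G(8) = mex{1,1,0} = 2
G_C(8) = 2.
Combined Grundy value = 2 ⊕ 0 ⊕ 2 = 0.
A winning move leaves total XOR = 0, i.e. changes one component's Grundy value g to g ⊕ X where X is the current total.
Stack A: target g' = 2⊕0 = 2, but every legal move changes the Grundy value (mex property), so 0 moves.
Stack B: target g' = 0⊕0 = 0, but every legal move changes the Grundy value (mex property), so 0 moves.
Stack C: target g' = 2⊕0 = 2, but every legal move changes the Grundy value (mex property), so 0 moves.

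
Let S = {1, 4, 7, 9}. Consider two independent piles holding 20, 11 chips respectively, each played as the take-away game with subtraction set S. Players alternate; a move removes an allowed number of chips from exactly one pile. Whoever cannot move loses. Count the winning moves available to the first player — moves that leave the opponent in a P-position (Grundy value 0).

All piles use S = {1, 4, 7, 9}:
G(0) = 0
G(1) = mex{0} = 1
G(2) = mex{1} = 0
G(3) = mex{0} = 1
G(4) = mex{1,0} = 2
G(5) = mex{2,1} = 0
G(6) = mex{0,0} = 1
G(7) = mex{1,1,0} = 2
G(8) = mex{2,2,1} = 0
G(9) = mex{0,0,0,0} = 1
G(10) = mex{1,1,1,1} = 0
G(11) = mex{0,2,2,0} = 1
G(12) = mex{1,0,0,1} = 2
G(13) = mex{2,1,1,2} = 0
G(14) = mex{0,0,2,0} = 1
G(15) = mex{1,1,0,1} = 2
G(16) = mex{2,2,1,2} = 0
G(17) = mex{0,0,0,0} = 1
G(18) = mex{1,1,1,1} = 0
G(19) = mex{0,2,2,0} = 1
G(20) = mex{1,0,0,1} = 2
Pile A: G(20) = 2.
Pile B: G(11) = 1.
Combined Grundy value = 2 ⊕ 1 = 3.
A winning move leaves total XOR = 0, i.e. changes one component's Grundy value g to g ⊕ X where X is the current total.
Pile A: need g' = 2⊕3 = 1. Options: 20−1→G=1, 20−4→G=0, 20−7→G=0, 20−9→G=1. Hits: 2.
Pile B: need g' = 1⊕3 = 2. Options: 11−1→G=0, 11−4→G=2, 11−7→G=2, 11−9→G=0. Hits: 2.

4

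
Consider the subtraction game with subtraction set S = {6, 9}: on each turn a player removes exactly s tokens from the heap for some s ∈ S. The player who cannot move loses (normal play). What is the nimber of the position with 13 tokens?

2

n :  0  1  2  3  4  5  6  7  8  9 10 11 12 13
G :  0  0  0  0  0  0  1  1  1  1  1  1  2  2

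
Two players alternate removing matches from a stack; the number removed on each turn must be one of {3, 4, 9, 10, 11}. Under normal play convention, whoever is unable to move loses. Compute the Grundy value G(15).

0

G(0) = 0
G(1) = mex{} = 0
G(2) = mex{} = 0
G(3) = mex{0} = 1
G(4) = mex{0,0} = 1
G(5) = mex{0,0} = 1
G(6) = mex{1,0} = 2
G(7) = mex{1,1} = 0
G(8) = mex{1,1} = 0
G(9) = mex{2,1,0} = 3
G(10) = mex{0,2,0,0} = 1
G(11) = mex{0,0,0,0,0} = 1
G(12) = mex{3,0,1,0,0} = 2
G(13) = mex{1,3,1,1,0} = 2
G(14) = mex{1,1,1,1,1} = 0
G(15) = mex{2,1,2,1,1} = 0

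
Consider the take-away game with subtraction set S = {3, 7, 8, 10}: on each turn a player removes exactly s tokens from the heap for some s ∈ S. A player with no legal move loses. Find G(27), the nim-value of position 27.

2

G(0) = 0
G(1) = mex{} = 0
G(2) = mex{} = 0
G(3) = mex{0} = 1
G(4) = mex{0} = 1
G(5) = mex{0} = 1
G(6) = mex{1} = 0
G(7) = mex{1,0} = 2
G(8) = mex{1,0,0} = 2
G(9) = mex{0,0,0} = 1
G(10) = mex{2,1,0,0} = 3
G(11) = mex{2,1,1,0} = 3
G(12) = mex{1,1,1,0} = 2
G(13) = mex{3,0,1,1} = 2
G(14) = mex{3,2,0,1} = 4
G(15) = mex{2,2,2,1} = 0
G(16) = mex{2,1,2,0} = 3
G(17) = mex{4,3,1,2} = 0
G(18) = mex{0,3,3,2} = 1
G(19) = mex{3,2,3,1} = 0
G(20) = mex{0,2,2,3} = 1
G(21) = mex{1,4,2,3} = 0
G(22) = mex{0,0,4,2} = 1
G(23) = mex{1,3,0,2} = 4
G(24) = mex{0,0,3,4} = 1
G(25) = mex{1,1,0,0} = 2
G(26) = mex{4,0,1,3} = 2
G(27) = mex{1,1,0,0} = 2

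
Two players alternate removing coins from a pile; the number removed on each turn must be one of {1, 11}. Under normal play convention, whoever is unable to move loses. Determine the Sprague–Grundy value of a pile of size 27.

1

G(0) = 0
G(1) = mex{0} = 1
G(2) = mex{1} = 0
G(3) = mex{0} = 1
G(4) = mex{1} = 0
G(5) = mex{0} = 1
G(6) = mex{1} = 0
G(7) = mex{0} = 1
G(8) = mex{1} = 0
G(9) = mex{0} = 1
G(10) = mex{1} = 0
G(11) = mex{0,0} = 1
G(12) = mex{1,1} = 0
G(13) = mex{0,0} = 1
G(14) = mex{1,1} = 0
G(15) = mex{0,0} = 1
G(16) = mex{1,1} = 0
G(17) = mex{0,0} = 1
G(18) = mex{1,1} = 0
G(19) = mex{0,0} = 1
G(20) = mex{1,1} = 0
G(21) = mex{0,0} = 1
G(22) = mex{1,1} = 0
G(23) = mex{0,0} = 1
G(24) = mex{1,1} = 0
G(25) = mex{0,0} = 1
G(26) = mex{1,1} = 0
G(27) = mex{0,0} = 1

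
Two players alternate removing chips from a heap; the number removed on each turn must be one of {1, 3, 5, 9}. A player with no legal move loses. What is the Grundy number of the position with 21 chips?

1

n :  0  1  2  3  4  5  6  7  8  9 10 11 12 13 14 15 16 17 18 19 20 21
G :  0  1  0  1  0  1  0  1  0  1  0  1  0  1  0  1  0  1  0  1  0  1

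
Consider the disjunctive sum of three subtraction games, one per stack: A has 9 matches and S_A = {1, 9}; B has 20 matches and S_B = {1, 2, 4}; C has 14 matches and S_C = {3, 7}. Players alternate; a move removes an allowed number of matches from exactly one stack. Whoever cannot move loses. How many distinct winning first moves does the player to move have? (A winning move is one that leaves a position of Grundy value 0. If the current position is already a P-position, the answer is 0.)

1

Stack A, S = {1, 9}:
n : 0 1 2 3 4 5 6 7 8 9
G : 0 1 0 1 0 1 0 1 0 1
G_A(9) = 1.
Stack B, S = {1, 2, 4}:
G(0) = 0
G(1) = mex{0} = 1
G(2) = mex{1,0} = 2
G(3) = mex{2,1} = 0
G(4) = mex{0,2,0} = 1
G(5) = mex{1,0,1} = 2
G(6) = mex{2,1,2} = 0
G(7) = mex{0,2,0} = 1
G(8) = mex{1,0,1} = 2
G(9) = mex{2,1,2} = 0
G(10) = mex{0,2,0} = 1
G(11) = mex{1,0,1} = 2
G(12) = mex{2,1,2} = 0
G(13) = mex{0,2,0} = 1
G(14) = mex{1,0,1} = 2
G(15) = mex{2,1,2} = 0
G(16) = mex{0,2,0} = 1
G(17) = mex{1,0,1} = 2
G(18) = mex{2,1,2} = 0
G(19) = mex{0,2,0} = 1
G(20) = mex{1,0,1} = 2
G_B(20) = 2.
Stack C, S = {3, 7}:
n :  0  1  2  3  4  5  6  7  8  9 10 11 12 13 14
G :  0  0  0  1  1  1  0  2  2  1  0  0  0  1  1
G_C(14) = 1.
Combined Grundy value = 1 ⊕ 2 ⊕ 1 = 2.
A winning move leaves total XOR = 0, i.e. changes one component's Grundy value g to g ⊕ X where X is the current total.
Stack A: need g' = 1⊕2 = 3. Options: 9−1→G=0, 9−9→G=0. Hits: 0.
Stack B: need g' = 2⊕2 = 0. Options: 20−1→G=1, 20−2→G=0, 20−4→G=1. Hits: 1.
Stack C: need g' = 1⊕2 = 3. Options: 14−3→G=0, 14−7→G=2. Hits: 0.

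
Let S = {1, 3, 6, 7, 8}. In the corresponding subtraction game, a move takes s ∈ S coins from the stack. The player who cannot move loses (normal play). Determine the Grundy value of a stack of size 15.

n :  0  1  2  3  4  5  6  7  8  9 10 11 12 13 14 15
G :  0  1  0  1  0  1  2  3  2  3  2  3  4  0  1  0

0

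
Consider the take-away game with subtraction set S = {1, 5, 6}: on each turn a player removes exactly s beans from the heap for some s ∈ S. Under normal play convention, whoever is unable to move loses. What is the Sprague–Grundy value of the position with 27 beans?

n :  0  1  2  3  4  5  6  7  8  9 10 11 12 13 14 15 16 17 18 19 20 21 22 23 24 25 26 27
G :  0  1  0  1  0  1  2  3  2  3  2  0  1  0  1  0  1  2  3  2  3  2  0  1  0  1  0  1

1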